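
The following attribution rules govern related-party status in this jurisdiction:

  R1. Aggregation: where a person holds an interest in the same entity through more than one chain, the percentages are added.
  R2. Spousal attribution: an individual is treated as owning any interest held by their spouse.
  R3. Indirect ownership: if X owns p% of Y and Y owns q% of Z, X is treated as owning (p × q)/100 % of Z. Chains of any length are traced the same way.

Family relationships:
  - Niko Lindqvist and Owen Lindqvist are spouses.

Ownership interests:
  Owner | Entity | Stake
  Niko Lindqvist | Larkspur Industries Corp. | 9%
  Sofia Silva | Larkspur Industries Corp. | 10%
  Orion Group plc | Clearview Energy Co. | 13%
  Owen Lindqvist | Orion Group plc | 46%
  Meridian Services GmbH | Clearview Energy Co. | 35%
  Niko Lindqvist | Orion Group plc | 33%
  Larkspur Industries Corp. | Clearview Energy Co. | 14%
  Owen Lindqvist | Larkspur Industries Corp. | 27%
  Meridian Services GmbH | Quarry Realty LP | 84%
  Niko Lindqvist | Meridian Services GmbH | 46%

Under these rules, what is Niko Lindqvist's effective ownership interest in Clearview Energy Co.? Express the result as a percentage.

By spousal attribution (R2), Niko Lindqvist is treated as also owning Owen Lindqvist's interest in Orion Group plc, giving 33% + 46% = 79%.
By spousal attribution (R2), Niko Lindqvist is treated as also owning Owen Lindqvist's interest in Larkspur Industries Corp, giving 9% + 27% = 36%.
Chain via Orion Group plc (R3): 79% × 13% = 10.27% of Clearview Energy Co.
Chain via Meridian Services GmbH (R3): 46% × 35% = 16.1% of Clearview Energy Co.
Chain via Larkspur Industries Corp. (R3): 36% × 14% = 5.04% of Clearview Energy Co.
Aggregating (R1): 10.27% + 16.1% + 5.04% = 31.41%.

31.41%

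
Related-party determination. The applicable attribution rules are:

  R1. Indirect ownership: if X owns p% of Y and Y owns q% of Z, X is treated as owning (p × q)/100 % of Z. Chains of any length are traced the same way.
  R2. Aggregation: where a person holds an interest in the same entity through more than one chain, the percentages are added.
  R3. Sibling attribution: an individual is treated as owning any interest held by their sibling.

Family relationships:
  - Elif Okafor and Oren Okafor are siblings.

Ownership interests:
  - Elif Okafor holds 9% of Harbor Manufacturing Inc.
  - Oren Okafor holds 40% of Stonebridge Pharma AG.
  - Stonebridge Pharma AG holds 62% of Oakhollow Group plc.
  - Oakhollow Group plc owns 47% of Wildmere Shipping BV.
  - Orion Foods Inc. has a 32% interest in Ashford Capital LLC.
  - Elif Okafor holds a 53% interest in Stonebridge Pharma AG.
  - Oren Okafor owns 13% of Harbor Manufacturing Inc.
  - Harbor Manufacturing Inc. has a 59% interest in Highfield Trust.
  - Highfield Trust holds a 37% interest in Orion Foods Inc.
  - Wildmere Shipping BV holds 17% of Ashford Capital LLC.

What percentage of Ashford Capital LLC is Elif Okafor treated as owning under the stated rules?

By sibling attribution (R3), Elif Okafor is treated as also owning Oren Okafor's interest in Harbor Manufacturing Inc, giving 9% + 13% = 22%.
By sibling attribution (R3), Elif Okafor is treated as also owning Oren Okafor's interest in Stonebridge Pharma AG, giving 53% + 40% = 93%.
Chain via Harbor Manufacturing Inc. → Highfield Trust → Orion Foods Inc. (R1): 22% × 59% × 37% × 32% = 1.536832% of Ashford Capital LLC.
Chain via Stonebridge Pharma AG → Oakhollow Group plc → Wildmere Shipping BV (R1): 93% × 62% × 47% × 17% = 4.607034% of Ashford Capital LLC.
Aggregating (R2): 1.536832% + 4.607034% = 6.143866%.

6.143866%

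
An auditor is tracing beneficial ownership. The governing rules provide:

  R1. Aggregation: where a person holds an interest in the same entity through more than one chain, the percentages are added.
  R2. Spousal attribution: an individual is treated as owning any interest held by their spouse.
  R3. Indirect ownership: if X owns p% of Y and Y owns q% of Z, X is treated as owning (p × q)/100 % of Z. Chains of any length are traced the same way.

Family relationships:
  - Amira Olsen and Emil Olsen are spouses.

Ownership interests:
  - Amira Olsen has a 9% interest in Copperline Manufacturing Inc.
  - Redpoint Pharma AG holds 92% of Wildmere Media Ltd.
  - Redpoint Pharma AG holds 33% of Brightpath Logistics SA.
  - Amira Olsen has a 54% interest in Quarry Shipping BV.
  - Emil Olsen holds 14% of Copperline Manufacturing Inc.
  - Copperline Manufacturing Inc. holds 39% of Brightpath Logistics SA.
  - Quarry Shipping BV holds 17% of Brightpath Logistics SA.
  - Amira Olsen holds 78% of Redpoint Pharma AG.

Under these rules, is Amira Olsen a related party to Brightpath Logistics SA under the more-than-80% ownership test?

No

By spousal attribution (R2), Amira Olsen is treated as also owning Emil Olsen's interest in Copperline Manufacturing Inc, giving 9% + 14% = 23%.
Chain via Quarry Shipping BV (R3): 54% × 17% = 9.18% of Brightpath Logistics SA.
Chain via Copperline Manufacturing Inc. (R3): 23% × 39% = 8.97% of Brightpath Logistics SA.
Chain via Redpoint Pharma AG (R3): 78% × 33% = 25.74% of Brightpath Logistics SA.
Aggregating (R1): 9.18% + 8.97% + 25.74% = 43.89%.
43.89% does not exceed the 80% threshold, so Amira is not a related party to Brightpath Logistics SA.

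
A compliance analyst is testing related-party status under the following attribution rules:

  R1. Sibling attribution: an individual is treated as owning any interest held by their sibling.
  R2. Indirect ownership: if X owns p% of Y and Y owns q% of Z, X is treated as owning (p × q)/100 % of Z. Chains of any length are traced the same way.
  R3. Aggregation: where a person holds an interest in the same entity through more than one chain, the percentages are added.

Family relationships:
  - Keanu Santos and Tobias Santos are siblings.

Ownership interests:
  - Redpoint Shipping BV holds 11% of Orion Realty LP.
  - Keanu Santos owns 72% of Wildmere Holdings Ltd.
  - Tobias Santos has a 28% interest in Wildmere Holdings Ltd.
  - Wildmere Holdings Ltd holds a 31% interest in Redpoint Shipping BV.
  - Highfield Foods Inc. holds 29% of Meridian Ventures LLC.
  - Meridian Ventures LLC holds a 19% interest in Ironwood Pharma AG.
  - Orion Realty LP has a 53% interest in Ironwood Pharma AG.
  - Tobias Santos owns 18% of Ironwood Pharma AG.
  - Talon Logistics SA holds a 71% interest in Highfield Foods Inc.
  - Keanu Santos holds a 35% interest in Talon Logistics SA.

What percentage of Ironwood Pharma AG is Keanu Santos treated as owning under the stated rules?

21.176535%

By sibling attribution (R1), Keanu Santos is treated as also owning Tobias Santos's interest in Wildmere Holdings Ltd, giving 72% + 28% = 100%.
By sibling attribution (R1), Keanu Santos is treated as owning Tobias Santos's 18% interest in Ironwood Pharma AG.
Chain via Wildmere Holdings Ltd → Redpoint Shipping BV → Orion Realty LP (R2): 100% × 31% × 11% × 53% = 1.8073% of Ironwood Pharma AG.
Chain via Talon Logistics SA → Highfield Foods Inc. → Meridian Ventures LLC (R2): 35% × 71% × 29% × 19% = 1.369235% of Ironwood Pharma AG.
Direct interest in Ironwood Pharma AG: 18%.
Aggregating (R3): 1.8073% + 1.369235% + 18% = 21.176535%.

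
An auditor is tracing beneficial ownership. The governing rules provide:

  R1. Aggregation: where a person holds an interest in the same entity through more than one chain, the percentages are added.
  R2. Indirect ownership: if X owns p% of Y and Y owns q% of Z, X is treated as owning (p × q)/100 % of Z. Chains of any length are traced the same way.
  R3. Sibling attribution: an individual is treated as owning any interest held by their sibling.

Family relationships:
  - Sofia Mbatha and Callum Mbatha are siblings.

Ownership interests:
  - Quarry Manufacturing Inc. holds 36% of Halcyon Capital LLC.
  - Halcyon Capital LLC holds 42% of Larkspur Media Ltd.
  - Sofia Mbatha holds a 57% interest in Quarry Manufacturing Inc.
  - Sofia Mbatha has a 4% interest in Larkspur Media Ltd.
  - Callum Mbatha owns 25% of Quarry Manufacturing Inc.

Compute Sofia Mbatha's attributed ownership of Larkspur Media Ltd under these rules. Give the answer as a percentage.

By sibling attribution (R3), Sofia Mbatha is treated as also owning Callum Mbatha's interest in Quarry Manufacturing Inc, giving 57% + 25% = 82%.
Chain via Quarry Manufacturing Inc. → Halcyon Capital LLC (R2): 82% × 36% × 42% = 12.3984% of Larkspur Media Ltd.
Direct interest in Larkspur Media Ltd: 4%.
Aggregating (R1): 12.3984% + 4% = 16.3984%.

16.3984%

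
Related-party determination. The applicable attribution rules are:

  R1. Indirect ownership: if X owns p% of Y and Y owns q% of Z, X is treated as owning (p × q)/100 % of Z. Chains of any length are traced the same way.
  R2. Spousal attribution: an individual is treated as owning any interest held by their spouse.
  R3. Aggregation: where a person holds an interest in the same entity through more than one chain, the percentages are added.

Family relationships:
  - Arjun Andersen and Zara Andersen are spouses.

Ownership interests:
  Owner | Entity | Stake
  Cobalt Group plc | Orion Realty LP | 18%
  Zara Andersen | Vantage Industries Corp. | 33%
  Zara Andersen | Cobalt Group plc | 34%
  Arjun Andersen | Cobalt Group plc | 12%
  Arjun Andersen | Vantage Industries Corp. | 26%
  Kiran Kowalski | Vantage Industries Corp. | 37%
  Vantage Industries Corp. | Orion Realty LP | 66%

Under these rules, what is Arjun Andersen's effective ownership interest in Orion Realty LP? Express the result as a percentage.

By spousal attribution (R2), Arjun Andersen is treated as also owning Zara Andersen's interest in Cobalt Group plc, giving 12% + 34% = 46%.
By spousal attribution (R2), Arjun Andersen is treated as also owning Zara Andersen's interest in Vantage Industries Corp, giving 26% + 33% = 59%.
Chain via Cobalt Group plc (R1): 46% × 18% = 8.28% of Orion Realty LP.
Chain via Vantage Industries Corp. (R1): 59% × 66% = 38.94% of Orion Realty LP.
Aggregating (R3): 8.28% + 38.94% = 47.22%.

47.22%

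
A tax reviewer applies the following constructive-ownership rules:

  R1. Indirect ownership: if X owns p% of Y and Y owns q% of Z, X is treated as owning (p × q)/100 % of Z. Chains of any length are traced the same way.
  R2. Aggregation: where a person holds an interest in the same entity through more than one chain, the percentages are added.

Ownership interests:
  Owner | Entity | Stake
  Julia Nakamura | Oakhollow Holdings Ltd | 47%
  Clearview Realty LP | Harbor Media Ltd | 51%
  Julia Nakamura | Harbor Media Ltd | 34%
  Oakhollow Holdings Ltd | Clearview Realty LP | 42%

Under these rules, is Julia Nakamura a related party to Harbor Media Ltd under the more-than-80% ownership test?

Chain via Oakhollow Holdings Ltd → Clearview Realty LP (R1): 47% × 42% × 51% = 10.0674% of Harbor Media Ltd.
Direct interest in Harbor Media Ltd: 34%.
Aggregating (R2): 10.0674% + 34% = 44.0674%.
44.0674% does not exceed the 80% threshold, so Julia is not a related party to Harbor Media Ltd.

No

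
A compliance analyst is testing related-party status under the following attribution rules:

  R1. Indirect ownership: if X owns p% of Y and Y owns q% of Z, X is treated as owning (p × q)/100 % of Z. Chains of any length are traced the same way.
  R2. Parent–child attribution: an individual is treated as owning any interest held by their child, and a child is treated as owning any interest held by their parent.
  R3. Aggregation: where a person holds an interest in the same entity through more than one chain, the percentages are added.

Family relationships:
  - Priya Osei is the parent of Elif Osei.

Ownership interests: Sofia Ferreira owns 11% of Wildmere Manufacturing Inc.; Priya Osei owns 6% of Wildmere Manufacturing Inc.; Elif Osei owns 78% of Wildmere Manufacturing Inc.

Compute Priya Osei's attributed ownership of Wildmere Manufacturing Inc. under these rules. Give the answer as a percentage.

By parent–child attribution (R2), Priya Osei is treated as also owning Elif Osei's interest in Wildmere Manufacturing Inc, giving 6% + 78% = 84%.
Direct interest in Wildmere Manufacturing Inc: 84%.

84%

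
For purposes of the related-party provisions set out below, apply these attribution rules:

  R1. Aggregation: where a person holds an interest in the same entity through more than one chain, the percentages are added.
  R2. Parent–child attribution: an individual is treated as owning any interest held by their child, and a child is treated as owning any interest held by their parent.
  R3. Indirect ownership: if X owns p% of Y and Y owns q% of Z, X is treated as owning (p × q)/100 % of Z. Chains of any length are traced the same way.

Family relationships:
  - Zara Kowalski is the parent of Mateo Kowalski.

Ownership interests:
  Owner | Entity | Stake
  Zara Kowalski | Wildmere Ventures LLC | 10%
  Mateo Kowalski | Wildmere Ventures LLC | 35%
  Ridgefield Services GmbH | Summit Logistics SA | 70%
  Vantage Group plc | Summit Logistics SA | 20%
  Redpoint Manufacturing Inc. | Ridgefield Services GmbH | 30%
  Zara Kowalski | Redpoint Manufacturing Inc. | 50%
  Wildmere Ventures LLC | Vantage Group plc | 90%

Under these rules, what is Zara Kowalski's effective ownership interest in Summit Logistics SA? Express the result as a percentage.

By parent–child attribution (R2), Zara Kowalski is treated as also owning Mateo Kowalski's interest in Wildmere Ventures LLC, giving 10% + 35% = 45%.
Chain via Redpoint Manufacturing Inc. → Ridgefield Services GmbH (R3): 50% × 30% × 70% = 10.5% of Summit Logistics SA.
Chain via Wildmere Ventures LLC → Vantage Group plc (R3): 45% × 90% × 20% = 8.1% of Summit Logistics SA.
Aggregating (R1): 10.5% + 8.1% = 18.6%.

18.6%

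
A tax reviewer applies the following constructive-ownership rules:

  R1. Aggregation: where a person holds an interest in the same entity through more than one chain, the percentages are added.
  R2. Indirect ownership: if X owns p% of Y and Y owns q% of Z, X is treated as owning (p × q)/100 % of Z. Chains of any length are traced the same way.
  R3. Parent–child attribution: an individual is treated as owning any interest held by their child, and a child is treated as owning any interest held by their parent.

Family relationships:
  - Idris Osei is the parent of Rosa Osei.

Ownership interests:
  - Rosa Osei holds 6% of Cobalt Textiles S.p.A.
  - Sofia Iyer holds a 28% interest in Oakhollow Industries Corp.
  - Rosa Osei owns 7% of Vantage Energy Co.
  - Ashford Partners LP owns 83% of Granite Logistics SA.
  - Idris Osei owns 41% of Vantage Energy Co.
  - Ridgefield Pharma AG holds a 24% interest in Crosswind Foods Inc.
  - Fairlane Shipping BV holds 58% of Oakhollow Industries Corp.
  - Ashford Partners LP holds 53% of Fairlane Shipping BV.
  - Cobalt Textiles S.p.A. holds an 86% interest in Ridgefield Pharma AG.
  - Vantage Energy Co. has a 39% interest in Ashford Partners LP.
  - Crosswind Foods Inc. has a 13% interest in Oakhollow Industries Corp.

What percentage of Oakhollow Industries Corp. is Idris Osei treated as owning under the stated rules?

5.91552%

By parent–child attribution (R3), Idris Osei is treated as also owning Rosa Osei's interest in Vantage Energy Co, giving 41% + 7% = 48%.
By parent–child attribution (R3), Idris Osei is treated as owning Rosa Osei's 6% interest in Cobalt Textiles S.p.A.
Chain via Vantage Energy Co. → Ashford Partners LP → Fairlane Shipping BV (R2): 48% × 39% × 53% × 58% = 5.754528% of Oakhollow Industries Corp.
Chain via Cobalt Textiles S.p.A. → Ridgefield Pharma AG → Crosswind Foods Inc. (R2): 6% × 86% × 24% × 13% = 0.160992% of Oakhollow Industries Corp.
Aggregating (R1): 5.754528% + 0.160992% = 5.91552%.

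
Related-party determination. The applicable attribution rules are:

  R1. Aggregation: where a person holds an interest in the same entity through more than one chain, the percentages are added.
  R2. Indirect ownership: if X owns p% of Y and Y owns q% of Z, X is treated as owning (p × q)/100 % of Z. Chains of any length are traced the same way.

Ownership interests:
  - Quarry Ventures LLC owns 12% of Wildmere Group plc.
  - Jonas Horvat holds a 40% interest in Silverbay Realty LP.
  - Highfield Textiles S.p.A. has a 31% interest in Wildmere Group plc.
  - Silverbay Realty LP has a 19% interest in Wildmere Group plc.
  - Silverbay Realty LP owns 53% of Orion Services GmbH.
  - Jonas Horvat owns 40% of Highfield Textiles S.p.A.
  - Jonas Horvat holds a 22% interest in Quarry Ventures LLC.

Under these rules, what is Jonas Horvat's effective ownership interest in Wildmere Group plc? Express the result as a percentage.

22.64%

Chain via Quarry Ventures LLC (R2): 22% × 12% = 2.64% of Wildmere Group plc.
Chain via Silverbay Realty LP (R2): 40% × 19% = 7.6% of Wildmere Group plc.
Chain via Highfield Textiles S.p.A. (R2): 40% × 31% = 12.4% of Wildmere Group plc.
Aggregating (R1): 2.64% + 7.6% + 12.4% = 22.64%.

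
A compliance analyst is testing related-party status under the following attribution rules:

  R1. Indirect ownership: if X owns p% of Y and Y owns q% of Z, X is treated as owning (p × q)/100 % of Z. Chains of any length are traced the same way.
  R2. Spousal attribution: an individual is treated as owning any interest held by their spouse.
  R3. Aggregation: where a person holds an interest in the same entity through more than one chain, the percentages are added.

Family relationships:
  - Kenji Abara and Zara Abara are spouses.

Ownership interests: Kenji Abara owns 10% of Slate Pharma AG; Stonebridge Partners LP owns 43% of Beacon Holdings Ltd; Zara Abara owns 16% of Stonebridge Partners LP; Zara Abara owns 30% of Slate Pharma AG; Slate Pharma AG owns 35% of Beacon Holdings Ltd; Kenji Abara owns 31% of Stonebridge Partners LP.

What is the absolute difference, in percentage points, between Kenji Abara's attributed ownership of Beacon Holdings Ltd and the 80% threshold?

By spousal attribution (R2), Kenji Abara is treated as also owning Zara Abara's interest in Stonebridge Partners LP, giving 31% + 16% = 47%.
By spousal attribution (R2), Kenji Abara is treated as also owning Zara Abara's interest in Slate Pharma AG, giving 10% + 30% = 40%.
Chain via Stonebridge Partners LP (R1): 47% × 43% = 20.21% of Beacon Holdings Ltd.
Chain via Slate Pharma AG (R1): 40% × 35% = 14% of Beacon Holdings Ltd.
Aggregating (R3): 20.21% + 14% = 34.21%.
34.21% falls short of the 80% threshold by 45.79 percentage points.

45.79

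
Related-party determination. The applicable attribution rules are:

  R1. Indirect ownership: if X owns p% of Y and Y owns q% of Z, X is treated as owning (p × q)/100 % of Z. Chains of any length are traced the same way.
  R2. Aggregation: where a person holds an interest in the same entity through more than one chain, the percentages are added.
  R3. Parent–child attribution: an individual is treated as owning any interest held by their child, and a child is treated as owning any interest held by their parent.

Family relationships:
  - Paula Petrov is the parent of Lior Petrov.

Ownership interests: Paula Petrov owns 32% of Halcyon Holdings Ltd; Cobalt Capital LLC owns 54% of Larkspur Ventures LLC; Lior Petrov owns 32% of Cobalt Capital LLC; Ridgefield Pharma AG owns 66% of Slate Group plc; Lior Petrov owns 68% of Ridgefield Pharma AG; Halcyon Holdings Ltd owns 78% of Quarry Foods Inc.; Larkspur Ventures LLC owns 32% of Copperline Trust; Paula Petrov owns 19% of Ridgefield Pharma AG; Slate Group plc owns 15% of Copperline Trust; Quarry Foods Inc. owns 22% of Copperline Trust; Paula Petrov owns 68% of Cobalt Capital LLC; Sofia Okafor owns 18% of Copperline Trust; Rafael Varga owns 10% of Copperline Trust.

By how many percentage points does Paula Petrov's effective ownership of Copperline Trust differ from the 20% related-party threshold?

By parent–child attribution (R3), Paula Petrov is treated as also owning Lior Petrov's interest in Ridgefield Pharma AG, giving 19% + 68% = 87%.
By parent–child attribution (R3), Paula Petrov is treated as also owning Lior Petrov's interest in Cobalt Capital LLC, giving 68% + 32% = 100%.
Chain via Halcyon Holdings Ltd → Quarry Foods Inc. (R1): 32% × 78% × 22% = 5.4912% of Copperline Trust.
Chain via Ridgefield Pharma AG → Slate Group plc (R1): 87% × 66% × 15% = 8.613% of Copperline Trust.
Chain via Cobalt Capital LLC → Larkspur Ventures LLC (R1): 100% × 54% × 32% = 17.28% of Copperline Trust.
Aggregating (R2): 5.4912% + 8.613% + 17.28% = 31.3842%.
31.3842% exceeds the 20% threshold by 11.3842 percentage points.

11.3842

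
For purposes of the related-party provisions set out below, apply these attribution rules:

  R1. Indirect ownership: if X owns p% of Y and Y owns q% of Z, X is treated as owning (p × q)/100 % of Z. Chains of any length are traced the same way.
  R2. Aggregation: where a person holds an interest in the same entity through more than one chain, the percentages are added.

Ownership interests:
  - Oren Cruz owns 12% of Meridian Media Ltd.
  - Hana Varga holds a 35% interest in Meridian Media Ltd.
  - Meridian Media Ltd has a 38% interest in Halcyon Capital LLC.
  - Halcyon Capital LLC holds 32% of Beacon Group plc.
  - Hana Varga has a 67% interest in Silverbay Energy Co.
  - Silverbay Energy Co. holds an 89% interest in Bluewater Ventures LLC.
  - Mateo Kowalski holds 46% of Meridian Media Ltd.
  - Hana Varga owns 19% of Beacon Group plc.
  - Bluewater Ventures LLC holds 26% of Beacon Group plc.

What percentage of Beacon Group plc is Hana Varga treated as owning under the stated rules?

38.7598%

Chain via Silverbay Energy Co. → Bluewater Ventures LLC (R1): 67% × 89% × 26% = 15.5038% of Beacon Group plc.
Chain via Meridian Media Ltd → Halcyon Capital LLC (R1): 35% × 38% × 32% = 4.256% of Beacon Group plc.
Direct interest in Beacon Group plc: 19%.
Aggregating (R2): 15.5038% + 4.256% + 19% = 38.7598%.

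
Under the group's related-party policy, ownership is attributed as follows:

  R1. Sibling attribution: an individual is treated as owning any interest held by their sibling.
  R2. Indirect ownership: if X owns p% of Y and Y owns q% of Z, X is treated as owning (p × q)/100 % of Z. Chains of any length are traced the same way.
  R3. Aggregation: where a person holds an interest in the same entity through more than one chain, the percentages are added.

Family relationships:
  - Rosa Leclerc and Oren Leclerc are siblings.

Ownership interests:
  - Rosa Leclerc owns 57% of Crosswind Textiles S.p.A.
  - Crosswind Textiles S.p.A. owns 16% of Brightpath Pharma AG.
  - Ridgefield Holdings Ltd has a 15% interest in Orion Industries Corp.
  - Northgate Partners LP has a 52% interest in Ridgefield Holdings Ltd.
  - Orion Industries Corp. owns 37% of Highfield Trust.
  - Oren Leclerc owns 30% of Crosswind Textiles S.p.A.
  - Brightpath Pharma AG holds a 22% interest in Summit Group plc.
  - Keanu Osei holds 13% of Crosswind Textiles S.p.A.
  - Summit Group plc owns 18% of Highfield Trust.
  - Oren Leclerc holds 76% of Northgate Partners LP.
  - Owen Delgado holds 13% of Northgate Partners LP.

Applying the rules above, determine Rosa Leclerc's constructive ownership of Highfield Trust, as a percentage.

By sibling attribution (R1), Rosa Leclerc is treated as also owning Oren Leclerc's interest in Crosswind Textiles S.p.A, giving 57% + 30% = 87%.
By sibling attribution (R1), Rosa Leclerc is treated as owning Oren Leclerc's 76% interest in Northgate Partners LP.
Chain via Crosswind Textiles S.p.A. → Brightpath Pharma AG → Summit Group plc (R2): 87% × 16% × 22% × 18% = 0.551232% of Highfield Trust.
Chain via Northgate Partners LP → Ridgefield Holdings Ltd → Orion Industries Corp. (R2): 76% × 52% × 15% × 37% = 2.19336% of Highfield Trust.
Aggregating (R3): 0.551232% + 2.19336% = 2.744592%.

2.744592%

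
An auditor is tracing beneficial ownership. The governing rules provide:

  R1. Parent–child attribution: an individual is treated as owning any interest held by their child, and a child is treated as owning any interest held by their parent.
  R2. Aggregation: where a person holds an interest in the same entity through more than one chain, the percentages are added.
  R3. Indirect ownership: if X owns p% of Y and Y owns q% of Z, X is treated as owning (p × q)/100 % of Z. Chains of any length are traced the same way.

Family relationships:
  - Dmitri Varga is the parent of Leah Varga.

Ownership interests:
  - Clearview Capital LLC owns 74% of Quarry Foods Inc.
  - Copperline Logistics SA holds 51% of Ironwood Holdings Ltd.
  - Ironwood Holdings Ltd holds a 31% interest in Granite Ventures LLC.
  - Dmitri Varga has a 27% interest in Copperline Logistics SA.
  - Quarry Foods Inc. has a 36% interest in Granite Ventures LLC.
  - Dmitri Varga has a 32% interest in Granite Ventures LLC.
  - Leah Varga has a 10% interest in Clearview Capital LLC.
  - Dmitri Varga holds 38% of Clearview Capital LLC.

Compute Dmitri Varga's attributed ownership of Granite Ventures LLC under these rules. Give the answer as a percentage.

49.0559%

By parent–child attribution (R1), Dmitri Varga is treated as also owning Leah Varga's interest in Clearview Capital LLC, giving 38% + 10% = 48%.
Chain via Copperline Logistics SA → Ironwood Holdings Ltd (R3): 27% × 51% × 31% = 4.2687% of Granite Ventures LLC.
Chain via Clearview Capital LLC → Quarry Foods Inc. (R3): 48% × 74% × 36% = 12.7872% of Granite Ventures LLC.
Direct interest in Granite Ventures LLC: 32%.
Aggregating (R2): 4.2687% + 12.7872% + 32% = 49.0559%.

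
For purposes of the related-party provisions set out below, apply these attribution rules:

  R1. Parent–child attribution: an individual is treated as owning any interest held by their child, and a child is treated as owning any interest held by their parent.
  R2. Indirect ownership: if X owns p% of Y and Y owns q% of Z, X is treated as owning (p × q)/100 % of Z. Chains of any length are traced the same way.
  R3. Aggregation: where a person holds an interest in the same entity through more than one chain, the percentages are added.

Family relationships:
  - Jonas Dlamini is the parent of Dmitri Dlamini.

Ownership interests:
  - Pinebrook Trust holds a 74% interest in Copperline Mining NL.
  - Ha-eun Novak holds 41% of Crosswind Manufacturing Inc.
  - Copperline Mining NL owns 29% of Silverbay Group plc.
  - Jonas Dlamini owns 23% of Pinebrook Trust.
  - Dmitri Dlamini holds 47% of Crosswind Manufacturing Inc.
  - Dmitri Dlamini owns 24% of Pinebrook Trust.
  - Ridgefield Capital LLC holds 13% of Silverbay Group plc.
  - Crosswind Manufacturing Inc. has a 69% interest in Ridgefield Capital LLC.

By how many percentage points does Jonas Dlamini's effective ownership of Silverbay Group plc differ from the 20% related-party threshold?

By parent–child attribution (R1), Jonas Dlamini is treated as also owning Dmitri Dlamini's interest in Pinebrook Trust, giving 23% + 24% = 47%.
By parent–child attribution (R1), Jonas Dlamini is treated as owning Dmitri Dlamini's 47% interest in Crosswind Manufacturing Inc.
Chain via Pinebrook Trust → Copperline Mining NL (R2): 47% × 74% × 29% = 10.0862% of Silverbay Group plc.
Chain via Crosswind Manufacturing Inc. → Ridgefield Capital LLC (R2): 47% × 69% × 13% = 4.2159% of Silverbay Group plc.
Aggregating (R3): 10.0862% + 4.2159% = 14.3021%.
14.3021% falls short of the 20% threshold by 5.6979 percentage points.

5.6979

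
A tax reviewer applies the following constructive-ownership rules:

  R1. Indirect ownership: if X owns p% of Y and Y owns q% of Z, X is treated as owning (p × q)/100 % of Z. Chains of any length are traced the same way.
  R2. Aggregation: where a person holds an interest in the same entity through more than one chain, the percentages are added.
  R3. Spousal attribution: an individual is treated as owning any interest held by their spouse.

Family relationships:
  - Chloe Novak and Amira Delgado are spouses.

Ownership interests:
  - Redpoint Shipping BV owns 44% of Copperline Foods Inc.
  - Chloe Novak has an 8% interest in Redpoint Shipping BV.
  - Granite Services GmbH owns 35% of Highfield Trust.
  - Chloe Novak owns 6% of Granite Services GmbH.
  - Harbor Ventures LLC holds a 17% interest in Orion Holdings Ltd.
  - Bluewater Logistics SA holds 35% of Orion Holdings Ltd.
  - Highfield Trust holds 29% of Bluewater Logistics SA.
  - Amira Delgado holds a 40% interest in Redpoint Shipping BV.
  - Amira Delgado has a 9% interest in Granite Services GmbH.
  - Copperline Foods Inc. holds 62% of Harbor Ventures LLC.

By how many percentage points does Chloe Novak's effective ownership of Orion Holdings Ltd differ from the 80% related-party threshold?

By spousal attribution (R3), Chloe Novak is treated as also owning Amira Delgado's interest in Granite Services GmbH, giving 6% + 9% = 15%.
By spousal attribution (R3), Chloe Novak is treated as also owning Amira Delgado's interest in Redpoint Shipping BV, giving 8% + 40% = 48%.
Chain via Granite Services GmbH → Highfield Trust → Bluewater Logistics SA (R1): 15% × 35% × 29% × 35% = 0.532875% of Orion Holdings Ltd.
Chain via Redpoint Shipping BV → Copperline Foods Inc. → Harbor Ventures LLC (R1): 48% × 44% × 62% × 17% = 2.226048% of Orion Holdings Ltd.
Aggregating (R2): 0.532875% + 2.226048% = 2.758923%.
2.758923% falls short of the 80% threshold by 77.241077 percentage points.

77.241077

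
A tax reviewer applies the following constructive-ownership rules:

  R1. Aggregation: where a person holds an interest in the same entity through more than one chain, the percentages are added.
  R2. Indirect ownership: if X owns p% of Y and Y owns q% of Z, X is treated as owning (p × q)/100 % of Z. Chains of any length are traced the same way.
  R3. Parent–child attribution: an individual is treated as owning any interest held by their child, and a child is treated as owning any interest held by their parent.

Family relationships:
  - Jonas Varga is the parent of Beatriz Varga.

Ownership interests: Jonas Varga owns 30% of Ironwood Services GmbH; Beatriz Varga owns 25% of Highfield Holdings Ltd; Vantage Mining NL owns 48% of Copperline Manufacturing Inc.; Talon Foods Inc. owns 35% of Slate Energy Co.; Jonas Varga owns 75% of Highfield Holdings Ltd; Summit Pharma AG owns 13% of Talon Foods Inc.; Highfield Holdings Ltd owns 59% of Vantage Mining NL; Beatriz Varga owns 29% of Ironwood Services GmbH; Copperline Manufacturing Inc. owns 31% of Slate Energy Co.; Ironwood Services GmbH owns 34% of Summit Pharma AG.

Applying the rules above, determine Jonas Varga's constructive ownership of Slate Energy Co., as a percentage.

9.69193%

By parent–child attribution (R3), Jonas Varga is treated as also owning Beatriz Varga's interest in Highfield Holdings Ltd, giving 75% + 25% = 100%.
By parent–child attribution (R3), Jonas Varga is treated as also owning Beatriz Varga's interest in Ironwood Services GmbH, giving 30% + 29% = 59%.
Chain via Highfield Holdings Ltd → Vantage Mining NL → Copperline Manufacturing Inc. (R2): 100% × 59% × 48% × 31% = 8.7792% of Slate Energy Co.
Chain via Ironwood Services GmbH → Summit Pharma AG → Talon Foods Inc. (R2): 59% × 34% × 13% × 35% = 0.91273% of Slate Energy Co.
Aggregating (R1): 8.7792% + 0.91273% = 9.69193%.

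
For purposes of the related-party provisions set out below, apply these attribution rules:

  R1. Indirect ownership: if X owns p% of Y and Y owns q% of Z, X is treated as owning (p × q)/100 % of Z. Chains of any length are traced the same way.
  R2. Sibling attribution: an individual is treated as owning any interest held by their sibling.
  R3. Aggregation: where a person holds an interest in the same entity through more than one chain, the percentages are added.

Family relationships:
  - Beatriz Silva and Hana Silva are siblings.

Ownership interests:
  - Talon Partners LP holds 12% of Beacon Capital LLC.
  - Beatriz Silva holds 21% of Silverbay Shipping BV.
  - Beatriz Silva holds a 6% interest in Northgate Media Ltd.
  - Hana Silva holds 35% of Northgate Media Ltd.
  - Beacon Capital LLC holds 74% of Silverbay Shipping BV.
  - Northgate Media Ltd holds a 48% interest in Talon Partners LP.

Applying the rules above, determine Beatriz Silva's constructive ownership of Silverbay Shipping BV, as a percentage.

22.747584%

By sibling attribution (R2), Beatriz Silva is treated as also owning Hana Silva's interest in Northgate Media Ltd, giving 6% + 35% = 41%.
Chain via Northgate Media Ltd → Talon Partners LP → Beacon Capital LLC (R1): 41% × 48% × 12% × 74% = 1.747584% of Silverbay Shipping BV.
Direct interest in Silverbay Shipping BV: 21%.
Aggregating (R3): 1.747584% + 21% = 22.747584%.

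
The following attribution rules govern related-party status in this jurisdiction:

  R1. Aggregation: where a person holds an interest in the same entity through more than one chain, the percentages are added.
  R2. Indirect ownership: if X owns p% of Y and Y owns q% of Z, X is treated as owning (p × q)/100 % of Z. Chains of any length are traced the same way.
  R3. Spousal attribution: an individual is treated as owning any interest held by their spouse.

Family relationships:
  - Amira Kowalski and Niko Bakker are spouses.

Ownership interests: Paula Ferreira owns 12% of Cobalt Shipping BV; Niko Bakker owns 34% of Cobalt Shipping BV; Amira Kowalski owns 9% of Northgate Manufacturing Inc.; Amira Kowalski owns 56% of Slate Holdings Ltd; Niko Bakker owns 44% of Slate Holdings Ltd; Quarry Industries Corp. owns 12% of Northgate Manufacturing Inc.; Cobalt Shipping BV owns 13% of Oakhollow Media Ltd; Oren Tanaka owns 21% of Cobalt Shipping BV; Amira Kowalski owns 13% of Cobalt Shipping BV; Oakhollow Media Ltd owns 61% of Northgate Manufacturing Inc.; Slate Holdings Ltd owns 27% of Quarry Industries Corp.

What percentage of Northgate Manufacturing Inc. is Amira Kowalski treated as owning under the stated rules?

By spousal attribution (R3), Amira Kowalski is treated as also owning Niko Bakker's interest in Cobalt Shipping BV, giving 13% + 34% = 47%.
By spousal attribution (R3), Amira Kowalski is treated as also owning Niko Bakker's interest in Slate Holdings Ltd, giving 56% + 44% = 100%.
Chain via Cobalt Shipping BV → Oakhollow Media Ltd (R2): 47% × 13% × 61% = 3.7271% of Northgate Manufacturing Inc.
Chain via Slate Holdings Ltd → Quarry Industries Corp. (R2): 100% × 27% × 12% = 3.24% of Northgate Manufacturing Inc.
Direct interest in Northgate Manufacturing Inc: 9%.
Aggregating (R1): 3.7271% + 3.24% + 9% = 15.9671%.

15.9671%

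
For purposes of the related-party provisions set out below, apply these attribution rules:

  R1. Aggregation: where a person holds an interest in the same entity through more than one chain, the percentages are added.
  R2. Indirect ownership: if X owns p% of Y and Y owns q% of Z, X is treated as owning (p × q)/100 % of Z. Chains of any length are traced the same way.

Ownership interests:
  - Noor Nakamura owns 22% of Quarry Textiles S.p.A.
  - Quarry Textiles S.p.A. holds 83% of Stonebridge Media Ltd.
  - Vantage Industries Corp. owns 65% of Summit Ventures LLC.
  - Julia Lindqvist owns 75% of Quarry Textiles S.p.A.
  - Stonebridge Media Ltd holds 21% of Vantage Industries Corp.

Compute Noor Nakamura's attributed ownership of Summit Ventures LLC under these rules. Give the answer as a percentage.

2.49249%

Chain via Quarry Textiles S.p.A. → Stonebridge Media Ltd → Vantage Industries Corp. (R2): 22% × 83% × 21% × 65% = 2.49249% of Summit Ventures LLC.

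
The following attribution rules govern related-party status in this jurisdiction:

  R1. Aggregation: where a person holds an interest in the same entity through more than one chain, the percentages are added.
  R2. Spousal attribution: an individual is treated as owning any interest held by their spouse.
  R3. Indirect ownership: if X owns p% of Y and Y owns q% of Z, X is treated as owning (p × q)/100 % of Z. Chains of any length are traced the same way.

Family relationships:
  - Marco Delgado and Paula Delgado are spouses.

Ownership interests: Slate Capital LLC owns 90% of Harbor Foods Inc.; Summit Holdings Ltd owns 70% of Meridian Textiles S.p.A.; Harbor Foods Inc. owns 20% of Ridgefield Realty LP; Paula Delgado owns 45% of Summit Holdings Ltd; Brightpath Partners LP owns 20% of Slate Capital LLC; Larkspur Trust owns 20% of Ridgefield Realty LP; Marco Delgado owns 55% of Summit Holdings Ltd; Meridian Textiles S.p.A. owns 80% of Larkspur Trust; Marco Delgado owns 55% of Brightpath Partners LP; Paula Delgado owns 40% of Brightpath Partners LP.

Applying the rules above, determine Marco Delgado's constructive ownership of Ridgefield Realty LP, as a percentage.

By spousal attribution (R2), Marco Delgado is treated as also owning Paula Delgado's interest in Summit Holdings Ltd, giving 55% + 45% = 100%.
By spousal attribution (R2), Marco Delgado is treated as also owning Paula Delgado's interest in Brightpath Partners LP, giving 55% + 40% = 95%.
Chain via Summit Holdings Ltd → Meridian Textiles S.p.A. → Larkspur Trust (R3): 100% × 70% × 80% × 20% = 11.2% of Ridgefield Realty LP.
Chain via Brightpath Partners LP → Slate Capital LLC → Harbor Foods Inc. (R3): 95% × 20% × 90% × 20% = 3.42% of Ridgefield Realty LP.
Aggregating (R1): 11.2% + 3.42% = 14.62%.

14.62%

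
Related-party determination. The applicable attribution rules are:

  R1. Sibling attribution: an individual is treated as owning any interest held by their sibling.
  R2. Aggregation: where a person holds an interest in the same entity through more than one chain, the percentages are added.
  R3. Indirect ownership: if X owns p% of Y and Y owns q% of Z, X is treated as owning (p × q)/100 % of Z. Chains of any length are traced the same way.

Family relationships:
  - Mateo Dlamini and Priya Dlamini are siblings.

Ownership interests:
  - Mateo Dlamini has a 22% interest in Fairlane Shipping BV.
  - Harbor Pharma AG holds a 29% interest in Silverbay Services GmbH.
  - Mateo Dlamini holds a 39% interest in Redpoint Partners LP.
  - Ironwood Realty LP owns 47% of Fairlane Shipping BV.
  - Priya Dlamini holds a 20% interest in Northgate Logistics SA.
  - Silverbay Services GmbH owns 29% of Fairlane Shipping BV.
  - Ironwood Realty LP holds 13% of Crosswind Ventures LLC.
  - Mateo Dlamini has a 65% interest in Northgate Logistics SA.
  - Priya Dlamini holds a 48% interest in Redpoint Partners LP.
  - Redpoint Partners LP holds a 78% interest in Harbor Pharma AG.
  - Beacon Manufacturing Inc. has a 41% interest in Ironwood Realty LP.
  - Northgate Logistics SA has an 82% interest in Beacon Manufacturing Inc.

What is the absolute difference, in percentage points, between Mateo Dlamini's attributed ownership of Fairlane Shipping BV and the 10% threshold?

31.138216

By sibling attribution (R1), Mateo Dlamini is treated as also owning Priya Dlamini's interest in Redpoint Partners LP, giving 39% + 48% = 87%.
By sibling attribution (R1), Mateo Dlamini is treated as also owning Priya Dlamini's interest in Northgate Logistics SA, giving 65% + 20% = 85%.
Chain via Redpoint Partners LP → Harbor Pharma AG → Silverbay Services GmbH (R3): 87% × 78% × 29% × 29% = 5.707026% of Fairlane Shipping BV.
Chain via Northgate Logistics SA → Beacon Manufacturing Inc. → Ironwood Realty LP (R3): 85% × 82% × 41% × 47% = 13.43119% of Fairlane Shipping BV.
Direct interest in Fairlane Shipping BV: 22%.
Aggregating (R2): 5.707026% + 13.43119% + 22% = 41.138216%.
41.138216% exceeds the 10% threshold by 31.138216 percentage points.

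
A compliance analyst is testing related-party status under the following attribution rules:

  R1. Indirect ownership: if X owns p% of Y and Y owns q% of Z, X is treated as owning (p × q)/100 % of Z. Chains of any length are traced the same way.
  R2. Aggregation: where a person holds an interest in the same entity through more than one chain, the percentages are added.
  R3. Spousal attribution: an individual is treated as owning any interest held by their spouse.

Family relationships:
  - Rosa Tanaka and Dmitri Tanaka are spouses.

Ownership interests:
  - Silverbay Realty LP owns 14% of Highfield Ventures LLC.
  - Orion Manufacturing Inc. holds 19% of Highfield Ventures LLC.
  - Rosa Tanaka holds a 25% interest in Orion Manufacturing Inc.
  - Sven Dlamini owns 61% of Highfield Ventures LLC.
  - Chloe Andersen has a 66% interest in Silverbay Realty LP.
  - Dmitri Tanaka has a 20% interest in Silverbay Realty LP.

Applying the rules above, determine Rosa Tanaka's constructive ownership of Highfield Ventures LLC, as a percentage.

7.55%

By spousal attribution (R3), Rosa Tanaka is treated as owning Dmitri Tanaka's 20% interest in Silverbay Realty LP.
Chain via Orion Manufacturing Inc. (R1): 25% × 19% = 4.75% of Highfield Ventures LLC.
Chain via Silverbay Realty LP (R1): 20% × 14% = 2.8% of Highfield Ventures LLC.
Aggregating (R2): 4.75% + 2.8% = 7.55%.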